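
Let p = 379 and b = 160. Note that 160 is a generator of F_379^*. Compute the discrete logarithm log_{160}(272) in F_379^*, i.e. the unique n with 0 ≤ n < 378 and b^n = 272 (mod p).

49

Baby-step giant-step with m = ceil(sqrt(378)) = 20.
Baby table (160^j mod 379 for j=0..19):
  0:1  1:160  2:207  3:147  4:22  5:109  6:6  7:202
  8:105  9:124  10:132  11:275  12:36  13:75  14:251  15:365
  16:34  17:134  18:216  19:71
Giant step factor: 160^(-20) ≡ 341 (mod 379).
Scan 272·341^i mod 379 for i = 0, 1, …:
  i=0: 272   i=1: 276   i=2: 124
Match at i=2, j=9: n = 2·20 + 9 = 49.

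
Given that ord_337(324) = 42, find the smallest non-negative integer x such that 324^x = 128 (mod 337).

28

Baby-step giant-step with m = ceil(sqrt(42)) = 7.
Baby table (324^j mod 337 for j=0..6):
  0:1  1:324  2:169  3:162  4:253  5:81  6:295
Giant step factor: 324^(-7) ≡ 129 (mod 337).
Scan 128·129^i mod 337 for i = 0, 1, …:
  i=0: 128   i=1: 336   i=2: 208   i=3: 209
  i=4: 1
Match at i=4, j=0: x = 4·7 + 0 = 28.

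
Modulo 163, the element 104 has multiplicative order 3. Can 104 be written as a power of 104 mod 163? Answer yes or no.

⟨104⟩ has order 3; its elements mod 163 are {1, 58, 104}.
104 is in this set.

yes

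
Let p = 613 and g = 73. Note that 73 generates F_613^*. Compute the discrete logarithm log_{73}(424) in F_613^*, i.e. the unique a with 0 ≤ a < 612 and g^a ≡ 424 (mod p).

112

Baby-step giant-step with m = ceil(sqrt(612)) = 25.
Baby table (73^j mod 613 for j=0..24):
  0:1  1:73  2:425  3:375  4:403  5:608  6:248  7:327
  8:577  9:437  10:25  11:599  12:204  13:180  14:267  15:488
  16:70  17:206  18:326  19:504  20:12  21:263  22:196  23:209
  24:545
Giant step factor: 73^(-25) ≡ 378 (mod 613).
Scan 424·378^i mod 613 for i = 0, 1, …:
  i=0: 424   i=1: 279   i=2: 26   i=3: 20
  i=4: 204
Match at i=4, j=12: a = 4·25 + 12 = 112.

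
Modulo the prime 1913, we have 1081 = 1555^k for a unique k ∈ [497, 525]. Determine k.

Compute 1555^497 mod 1913 = 1212, then multiply by 1555 repeatedly:
  1555^497=1212  1555^498=355  1555^499=1081
Found 1081 at exponent 499.

499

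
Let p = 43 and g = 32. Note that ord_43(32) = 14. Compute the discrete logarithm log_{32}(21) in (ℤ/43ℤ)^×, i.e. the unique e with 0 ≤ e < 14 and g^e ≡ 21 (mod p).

Successive powers of 32 modulo 43:
  32^0=1  32^1=32  32^2=35  32^3=2  32^4=21
So 32^4 ≡ 21 (mod 43), giving e = 4.

4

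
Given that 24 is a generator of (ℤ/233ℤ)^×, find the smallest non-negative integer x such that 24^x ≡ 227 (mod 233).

Baby-step giant-step with m = ceil(sqrt(232)) = 16.
Baby table (24^j mod 233 for j=0..15):
  0:1  1:24  2:110  3:77  4:217  5:82  6:104  7:166
  8:23  9:86  10:200  11:140  12:98  13:22  14:62  15:90
Giant step factor: 24^(-16) ≡ 37 (mod 233).
Scan 227·37^i mod 233 for i = 0, 1, …:
  i=0: 227   i=1: 11   i=2: 174   i=3: 147
  i=4: 80   i=5: 164   i=6: 10   i=7: 137
  i=8: 176   i=9: 221   i=10: 22
Match at i=10, j=13: x = 10·16 + 13 = 173.

173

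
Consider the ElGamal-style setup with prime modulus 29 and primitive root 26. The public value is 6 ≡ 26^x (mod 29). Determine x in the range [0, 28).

18

Successive powers of 26 modulo 29:
  26^0=1  26^1=26  26^2=9  26^3=2  26^4=23  26^5=18
  26^6=4  26^7=17  26^8=7  26^9=8  26^10=5  26^11=14
  26^12=16  26^13=10  26^14=28  26^15=3  26^16=20  26^17=27
  26^18=6
So 26^18 ≡ 6 (mod 29), giving x = 18.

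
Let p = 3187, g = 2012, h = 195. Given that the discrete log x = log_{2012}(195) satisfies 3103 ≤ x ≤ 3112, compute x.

3107

Compute 2012^3103 mod 3187 = 257, then multiply by 2012 repeatedly:
  2012^3103=257  2012^3104=790  2012^3105=2354  2012^3106=366  2012^3107=195
Found 195 at exponent 3107.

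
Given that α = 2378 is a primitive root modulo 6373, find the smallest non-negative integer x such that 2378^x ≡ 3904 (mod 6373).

3475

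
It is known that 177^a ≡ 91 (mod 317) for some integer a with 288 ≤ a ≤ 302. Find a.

Compute 177^288 mod 317 = 145, then multiply by 177 repeatedly:
  177^288=145  177^289=305  177^290=95  177^291=14  177^292=259
  177^293=195  177^294=279  177^295=248  177^296=150  177^297=239
  177^298=142  177^299=91
Found 91 at exponent 299.

299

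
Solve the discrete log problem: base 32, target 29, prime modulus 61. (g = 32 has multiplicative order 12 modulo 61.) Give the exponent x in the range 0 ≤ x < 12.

7

Successive powers of 32 modulo 61:
  32^0=1  32^1=32  32^2=48  32^3=11  32^4=47  32^5=40
  32^6=60  32^7=29
So 32^7 ≡ 29 (mod 61), giving x = 7.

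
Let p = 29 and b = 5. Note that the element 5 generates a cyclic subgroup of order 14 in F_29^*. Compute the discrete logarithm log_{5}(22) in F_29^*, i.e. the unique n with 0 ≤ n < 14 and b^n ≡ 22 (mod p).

5

Successive powers of 5 modulo 29:
  5^0=1  5^1=5  5^2=25  5^3=9  5^4=16  5^5=22
So 5^5 ≡ 22 (mod 29), giving n = 5.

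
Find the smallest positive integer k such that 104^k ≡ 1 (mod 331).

The order of 104 must divide p − 1 = 330 = 2 · 3 · 5 · 11.
Divisors: 1, 2, 3, 5, 6, 10, 11, 15, 22, 30, 33, 55, 66, 110, 165, 330.
Check each in increasing order: 104^1 ≡ 104;  104^2 ≡ 224;  104^3 ≡ 126;  104^5 ≡ 89;  104^6 ≡ 319;  104^10 ≡ 308;  104^11 ≡ 256;  104^15 ≡ 270;  104^22 ≡ 329;  104^30 ≡ 80;  104^33 ≡ 150;  104^55 ≡ 31;  104^66 ≡ 323;  104^110 ≡ 299;  104^165 ≡ 1.
Smallest exponent giving 1 is 165.

165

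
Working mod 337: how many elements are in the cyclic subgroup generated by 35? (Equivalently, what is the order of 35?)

The order of 35 must divide p − 1 = 336 = 2^4 · 3 · 7.
Divisors: 1, 2, 3, 4, 6, 7, 8, 12, 14, 16, 21, 24, 28, 42, 48, 56, 84, 112, 168, 336.
Check each in increasing order: 35^1 ≡ 35;  35^2 ≡ 214;  35^3 ≡ 76;  35^4 ≡ 301;  35^6 ≡ 47;  35^7 ≡ 297;  35^8 ≡ 285;  35^12 ≡ 187;  35^14 ≡ 252;  35^16 ≡ 8;  35^21 ≡ 30;  35^24 ≡ 258;  35^28 ≡ 148;  35^42 ≡ 226;  35^48 ≡ 175;  35^56 ≡ 336;  35^84 ≡ 189;  35^112 ≡ 1.
Smallest exponent giving 1 is 112.

112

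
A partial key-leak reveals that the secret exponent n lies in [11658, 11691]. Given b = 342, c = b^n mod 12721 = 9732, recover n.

Compute 342^11658 mod 12721 = 9017, then multiply by 342 repeatedly:
  342^11658=9017  342^11659=5332  342^11660=4441  342^11661=5023  342^11662=531
  342^11663=3508  342^11664=3962  342^11665=6578  342^11666=10780  342^11667=10391
  342^11668=4563  342^11669=8584  342^11670=9898  342^11671=1330  342^11672=9625
  342^11673=9732
Found 9732 at exponent 11673.

11673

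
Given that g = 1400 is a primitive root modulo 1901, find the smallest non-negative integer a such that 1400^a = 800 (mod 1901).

Baby-step giant-step with m = ceil(sqrt(1900)) = 44.
Baby table (1400^j mod 1901 for j=0..43):
  0:1  1:1400  2:69  3:1550  4:959  5:494  6:1537  7:1769
  8:1498  9:397  10:708  11:779  12:1327  13:523  14:315  15:1869
  16:824  17:1594  18:1727  19:1629  20:1301  21:242  22:422  23:1490
  24:603  25:156  26:1686  27:1259  28:373  29:1326  30:1024  31:246
  32:319  33:1766  34:1100  35:190  36:1761  37:1704  38:1746  39:1615
  40:711  41:1177  42:1534  43:1371
Giant step factor: 1400^(-44) ≡ 1312 (mod 1901).
Scan 800·1312^i mod 1901 for i = 0, 1, …:
  i=0: 800   i=1: 248   i=2: 305   i=3: 950
  i=4: 1245   i=5: 481   i=6: 1841   i=7: 1122
  i=8: 690   i=9: 404     …   i=27: 407
  i=28: 1704
Match at i=28, j=37: a = 28·44 + 37 = 1269.

1269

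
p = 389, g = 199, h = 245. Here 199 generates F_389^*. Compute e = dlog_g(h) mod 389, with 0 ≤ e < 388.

Baby-step giant-step with m = ceil(sqrt(388)) = 20.
Baby table (199^j mod 389 for j=0..19):
  0:1  1:199  2:312  3:237  4:94  5:34  6:153  7:105
  8:278  9:84  10:378  11:145  12:69  13:116  14:133  15:15
  16:262  17:12  18:54  19:243
Giant step factor: 199^(-20) ≡ 344 (mod 389).
Scan 245·344^i mod 389 for i = 0, 1, …:
  i=0: 245   i=1: 256   i=2: 150   i=3: 252
  i=4: 330   i=5: 321   i=6: 337   i=7: 6
  i=8: 119   i=9: 91   i=10: 184   i=11: 278
Match at i=11, j=8: e = 11·20 + 8 = 228.

228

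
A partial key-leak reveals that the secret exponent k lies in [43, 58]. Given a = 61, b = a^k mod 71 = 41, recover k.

45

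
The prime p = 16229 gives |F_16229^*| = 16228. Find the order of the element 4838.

4057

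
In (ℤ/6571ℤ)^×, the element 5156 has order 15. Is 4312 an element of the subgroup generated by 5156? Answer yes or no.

yes

4312 ∈ ⟨5156⟩ iff 4312^15 ≡ 1 (mod 6571), since |⟨5156⟩| = 15.
4312^15 mod 6571 = 1.
Since 1 = 1, 4312 lies in the subgroup.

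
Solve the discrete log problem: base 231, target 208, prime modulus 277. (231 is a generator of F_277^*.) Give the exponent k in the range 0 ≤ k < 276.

150

Baby-step giant-step with m = ceil(sqrt(276)) = 17.
Baby table (231^j mod 277 for j=0..16):
  0:1  1:231  2:177  3:168  4:28  5:97  6:247  7:272
  8:230  9:223  10:268  11:137  12:69  13:150  14:25  15:235
  16:270
Giant step factor: 231^(-17) ≡ 197 (mod 277).
Scan 208·197^i mod 277 for i = 0, 1, …:
  i=0: 208   i=1: 257   i=2: 215   i=3: 251
  i=4: 141   i=5: 77   i=6: 211   i=7: 17
  i=8: 25
Match at i=8, j=14: k = 8·17 + 14 = 150.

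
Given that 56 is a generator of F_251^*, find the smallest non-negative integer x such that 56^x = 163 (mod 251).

47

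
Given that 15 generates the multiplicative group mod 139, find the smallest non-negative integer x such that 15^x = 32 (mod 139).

Baby-step giant-step with m = ceil(sqrt(138)) = 12.
Baby table (15^j mod 139 for j=0..11):
  0:1  1:15  2:86  3:39  4:29  5:18  6:131  7:19
  8:7  9:105  10:46  11:134
Giant step factor: 15^(-12) ≡ 63 (mod 139).
Scan 32·63^i mod 139 for i = 0, 1, …:
  i=0: 32   i=1: 70   i=2: 101   i=3: 108
  i=4: 132   i=5: 115   i=6: 17   i=7: 98
  i=8: 58   i=9: 40   i=10: 18
Match at i=10, j=5: x = 10·12 + 5 = 125.

125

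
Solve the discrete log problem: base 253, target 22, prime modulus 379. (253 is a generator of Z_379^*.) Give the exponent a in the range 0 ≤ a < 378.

26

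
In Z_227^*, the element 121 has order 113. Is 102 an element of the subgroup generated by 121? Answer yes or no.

102 ∈ ⟨121⟩ iff 102^113 ≡ 1 (mod 227), since |⟨121⟩| = 113.
102^113 mod 227 = 1.
Since 1 = 1, 102 lies in the subgroup.

yes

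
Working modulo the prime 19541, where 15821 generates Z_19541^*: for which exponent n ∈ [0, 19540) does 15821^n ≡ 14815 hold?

9593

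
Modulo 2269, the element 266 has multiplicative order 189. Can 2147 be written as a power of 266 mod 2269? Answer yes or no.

no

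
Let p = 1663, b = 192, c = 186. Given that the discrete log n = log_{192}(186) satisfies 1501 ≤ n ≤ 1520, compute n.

1502

Compute 192^1501 mod 1663 = 1612, then multiply by 192 repeatedly:
  192^1501=1612  192^1502=186
Found 186 at exponent 1502.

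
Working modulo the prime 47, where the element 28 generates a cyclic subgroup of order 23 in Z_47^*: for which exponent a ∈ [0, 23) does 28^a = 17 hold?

Successive powers of 28 modulo 47:
  28^0=1  28^1=28  28^2=32  28^3=3  28^4=37  28^5=2
  28^6=9  28^7=17
So 28^7 ≡ 17 (mod 47), giving a = 7.

7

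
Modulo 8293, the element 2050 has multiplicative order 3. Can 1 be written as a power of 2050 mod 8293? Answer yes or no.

⟨2050⟩ has order 3; its elements mod 8293 are {1, 2050, 6242}.
1 is in this set.

yes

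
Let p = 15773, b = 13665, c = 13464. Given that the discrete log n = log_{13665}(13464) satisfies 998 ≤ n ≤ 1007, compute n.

Compute 13665^998 mod 15773 = 11226, then multiply by 13665 repeatedly:
  13665^998=11226  13665^999=10865  13665^1000=14749  13665^1001=13464
Found 13464 at exponent 1001.

1001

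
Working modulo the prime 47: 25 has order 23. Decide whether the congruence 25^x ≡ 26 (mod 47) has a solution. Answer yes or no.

⟨25⟩ has order 23; its elements mod 47 are {1, 2, 3, 4, 6, 7, 8, 9, 12, 14, 16, 17, 18, 21, 24, 25, 27, 28, 32, 34, 36, 37, 42}.
26 is not in this set.

no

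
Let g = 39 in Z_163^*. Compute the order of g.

81

The order of 39 must divide p − 1 = 162 = 2 · 3^4.
Divisors: 1, 2, 3, 6, 9, 18, 27, 54, 81, 162.
Check each in increasing order: 39^1 ≡ 39;  39^2 ≡ 54;  39^3 ≡ 150;  39^6 ≡ 6;  39^9 ≡ 85;  39^18 ≡ 53;  39^27 ≡ 104;  39^54 ≡ 58;  39^81 ≡ 1.
Smallest exponent giving 1 is 81.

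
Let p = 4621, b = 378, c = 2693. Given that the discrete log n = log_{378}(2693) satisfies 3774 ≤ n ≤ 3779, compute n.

3776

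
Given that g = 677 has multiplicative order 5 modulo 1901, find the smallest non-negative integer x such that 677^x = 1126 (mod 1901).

Successive powers of 677 modulo 1901:
  677^0=1  677^1=677  677^2=188  677^3=1810  677^4=1126
So 677^4 ≡ 1126 (mod 1901), giving x = 4.

4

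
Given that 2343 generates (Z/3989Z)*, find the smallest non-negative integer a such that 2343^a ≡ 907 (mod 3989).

3350

Baby-step giant-step with m = ceil(sqrt(3988)) = 64.
Baby table (2343^j mod 3989 for j=0..63):
  0:1  1:2343  2:785  3:326  4:1919  5:614  6:2562  7:3310
  8:714  9:1511  10:2030  11:1402  12:1939  13:3595  14:2306  15:1852
  16:3193  17:1824  18:1413  19:3778  20:263  21:1903  22:3016  23:1969
  24:2083  25:1922  26:3654  27:928  28:299  29:2482  30:3353  31:1738
  32:3354  33:92  34:150  35:418  36:2069  37:1032  38:642  39:353
  40:1356  41:1864  42:3386  43:3266  44:1336  45:2872  46:3642  47:735
  48:2846  49:2559  50:270  51:2348  52:533  53:262  54:3549  55:2231
  56:1643  57:164  58:1308  59:1092  60:1607  61:3574  62:971  63:1323
Giant step factor: 2343^(-64) ≡ 2505 (mod 3989).
Scan 907·2505^i mod 3989 for i = 0, 1, …:
  i=0: 907   i=1: 2294   i=2: 2310   i=3: 2500
  i=4: 3759   i=5: 2255   i=6: 351   i=7: 1675
  i=8: 3436   i=9: 2907     …   i=51: 170
  i=52: 3016
Match at i=52, j=22: a = 52·64 + 22 = 3350.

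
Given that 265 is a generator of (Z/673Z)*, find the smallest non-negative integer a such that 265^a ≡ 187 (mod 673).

Baby-step giant-step with m = ceil(sqrt(672)) = 26.
Baby table (265^j mod 673 for j=0..25):
  0:1  1:265  2:233  3:502  4:449  5:537  6:302  7:616
  8:374  9:179  10:325  11:654  12:349  13:284  14:557  15:218
  16:565  17:319  18:410  19:297  20:637  21:555  22:361  23:99
  24:661  25:185
Giant step factor: 265^(-26) ≡ 110 (mod 673).
Scan 187·110^i mod 673 for i = 0, 1, …:
  i=0: 187   i=1: 380   i=2: 74   i=3: 64
  i=4: 310   i=5: 450   i=6: 371   i=7: 430
  i=8: 190   i=9: 37     …   i=18: 414
  i=19: 449
Match at i=19, j=4: a = 19·26 + 4 = 498.

498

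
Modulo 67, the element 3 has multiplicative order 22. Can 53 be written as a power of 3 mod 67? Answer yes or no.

yes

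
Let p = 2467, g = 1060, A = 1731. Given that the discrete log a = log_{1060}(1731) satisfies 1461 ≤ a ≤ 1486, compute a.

1461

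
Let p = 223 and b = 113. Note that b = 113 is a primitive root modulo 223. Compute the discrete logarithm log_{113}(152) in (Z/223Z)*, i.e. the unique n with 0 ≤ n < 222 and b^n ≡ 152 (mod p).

94

Baby-step giant-step with m = ceil(sqrt(222)) = 15.
Baby table (113^j mod 223 for j=0..14):
  0:1  1:113  2:58  3:87  4:19  5:140  6:210  7:92
  8:138  9:207  10:199  11:187  12:169  13:142  14:213
Giant step factor: 113^(-15) ≡ 104 (mod 223).
Scan 152·104^i mod 223 for i = 0, 1, …:
  i=0: 152   i=1: 198   i=2: 76   i=3: 99
  i=4: 38   i=5: 161   i=6: 19
Match at i=6, j=4: n = 6·15 + 4 = 94.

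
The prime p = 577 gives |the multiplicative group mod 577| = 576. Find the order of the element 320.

The order of 320 must divide p − 1 = 576 = 2^6 · 3^2.
Divisors: 1, 2, 3, 4, 6, 8, 9, 12, 16, 18, 24, 32, 36, 48, 64, 72, 96, 144, 192, 288, 576.
Check each in increasing order: 320^1 ≡ 320;  320^2 ≡ 271;  320^3 ≡ 170;  320^4 ≡ 162;  320^6 ≡ 50;  320^8 ≡ 279;  320^9 ≡ 422;  320^12 ≡ 192;  320^16 ≡ 523;  320^18 ≡ 368;  320^24 ≡ 513;  320^32 ≡ 31;  320^36 ≡ 406;  320^48 ≡ 57;  320^64 ≡ 384;  320^72 ≡ 391;  320^96 ≡ 364;  320^144 ≡ 553;  320^192 ≡ 363;  320^288 ≡ 576;  320^576 ≡ 1.
Smallest exponent giving 1 is 576.

576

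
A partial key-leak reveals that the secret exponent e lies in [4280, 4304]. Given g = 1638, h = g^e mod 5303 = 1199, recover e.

4303

Compute 1638^4280 mod 5303 = 3306, then multiply by 1638 repeatedly:
  1638^4280=3306  1638^4281=865  1638^4282=969  1638^4283=1625  1638^4284=4947
  1638^4285=202  1638^4286=2090  1638^4287=2985  1638^4288=64  1638^4289=4075
  1638^4290=3676  1638^4291=2383  1638^4292=346  1638^4293=4630  1638^4294=650
  1638^4295=4100  1638^4296=2202  1638^4297=836  1638^4298=1194  1638^4299=4268
  1638^4300=1630  1638^4301=2531  1638^4302=4135  1638^4303=1199
Found 1199 at exponent 4303.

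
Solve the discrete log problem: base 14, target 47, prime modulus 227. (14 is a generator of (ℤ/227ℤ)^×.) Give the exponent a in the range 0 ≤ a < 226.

Baby-step giant-step with m = ceil(sqrt(226)) = 16.
Baby table (14^j mod 227 for j=0..15):
  0:1  1:14  2:196  3:20  4:53  5:61  6:173  7:152
  8:85  9:55  10:89  11:111  12:192  13:191  14:177  15:208
Giant step factor: 14^(-16) ≡ 64 (mod 227).
Scan 47·64^i mod 227 for i = 0, 1, …:
  i=0: 47   i=1: 57   i=2: 16   i=3: 116
  i=4: 160   i=5: 25   i=6: 11   i=7: 23
  i=8: 110   i=9: 3   i=10: 192
Match at i=10, j=12: a = 10·16 + 12 = 172.

172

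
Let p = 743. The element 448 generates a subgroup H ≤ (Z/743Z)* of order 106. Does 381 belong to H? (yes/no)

no

381 ∈ ⟨448⟩ iff 381^106 ≡ 1 (mod 743), since |⟨448⟩| = 106.
381^106 mod 743 = 111.
Since 111 ≠ 1, 381 does not lie in the subgroup.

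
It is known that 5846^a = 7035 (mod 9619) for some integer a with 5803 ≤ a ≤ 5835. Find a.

Compute 5846^5803 mod 9619 = 347, then multiply by 5846 repeatedly:
  5846^5803=347  5846^5804=8572  5846^5805=6541  5846^5806=3161  5846^5807=1107
  5846^5808=7554  5846^5809=9474  5846^5810=8421  5846^5811=8743  5846^5812=5831
  5846^5813=7909  5846^5814=7100  5846^5815=615  5846^5816=7403  5846^5817=2057
  5846^5818=1472  5846^5819=5926  5846^5820=5377  5846^5821=8669  5846^5822=6082
  5846^5823=3548  5846^5824=3044  5846^5825=74  5846^5826=9368  5846^5827=4361
  5846^5828=4056  5846^5829=541  5846^5830=7654  5846^5831=7315  5846^5832=7035
Found 7035 at exponent 5832.

5832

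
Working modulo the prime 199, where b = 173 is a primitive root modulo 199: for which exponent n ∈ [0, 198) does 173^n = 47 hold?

Baby-step giant-step with m = ceil(sqrt(198)) = 15.
Baby table (173^j mod 199 for j=0..14):
  0:1  1:173  2:79  3:135  4:72  5:118  6:116  7:168
  8:10  9:138  10:193  11:156  12:123  13:185  14:165
Giant step factor: 173^(-15) ≡ 147 (mod 199).
Scan 47·147^i mod 199 for i = 0, 1, …:
  i=0: 47   i=1: 143   i=2: 126   i=3: 15
  i=4: 16   i=5: 163   i=6: 81   i=7: 166
  i=8: 124   i=9: 119   i=10: 180   i=11: 192
  i=12: 165
Match at i=12, j=14: n = 12·15 + 14 = 194.

194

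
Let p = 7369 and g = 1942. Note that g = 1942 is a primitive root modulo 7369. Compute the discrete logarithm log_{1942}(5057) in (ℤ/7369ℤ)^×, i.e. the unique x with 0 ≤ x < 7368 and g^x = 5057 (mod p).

4682

Baby-step giant-step with m = ceil(sqrt(7368)) = 86.
Baby table (1942^j mod 7369 for j=0..85):
  0:1  1:1942  2:5805  3:6109  4:6957  5:3117  6:3265  7:3290
  8:257  9:5371  10:3347  11:416  12:4651  13:5217  14:6408  15:5464
  16:7097  17:2344  18:5375  19:3746  20:1529  21:6980  22:3569  23:4138
  24:3786  25:5519  26:3372  27:4752  28:2396  29:3193  30:3477  31:2330
  32:294  33:3535  34:4431  35:5379  36:4145  37:2642  38:1940  39:1921
  40:1868  41:2108  42:3941  43:4400  44:4129  45:1046  46:4857  47:7343
  48:1091  49:3819  50:3284  51:3343  52:17  53:3538  54:2888  55:687
  56:365  57:1406  58:3922  59:4347  60:4369  61:2879  62:5316  63:7072
  64:5377  65:261  66:5770  67:4460  68:2745  69:3003  70:2947  71:4730
  72:3886  73:756  74:1721  75:4025  76:5410  77:5395  78:5741  79:7094
  80:3887  81:2698  82:157  83:2765  84:4998  85:1143
Giant step factor: 1942^(-86) ≡ 1472 (mod 7369).
Scan 5057·1472^i mod 7369 for i = 0, 1, …:
  i=0: 5057   i=1: 1214   i=2: 3710   i=3: 691
  i=4: 230   i=5: 6955   i=6: 2219   i=7: 1901
  i=8: 5421   i=9: 6454     …   i=53: 7110
  i=54: 1940
Match at i=54, j=38: x = 54·86 + 38 = 4682.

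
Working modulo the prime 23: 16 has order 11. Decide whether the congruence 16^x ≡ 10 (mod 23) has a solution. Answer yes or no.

⟨16⟩ has order 11; its elements mod 23 are {1, 2, 3, 4, 6, 8, 9, 12, 13, 16, 18}.
10 is not in this set.

no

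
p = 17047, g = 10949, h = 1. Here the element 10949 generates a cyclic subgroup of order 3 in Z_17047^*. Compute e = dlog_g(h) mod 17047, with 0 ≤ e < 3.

Successive powers of 10949 modulo 17047:
  10949^0=1
So 10949^0 ≡ 1 (mod 17047), giving e = 0.

0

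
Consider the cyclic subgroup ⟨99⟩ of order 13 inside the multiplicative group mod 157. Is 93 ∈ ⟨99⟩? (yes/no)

yes

93 ∈ ⟨99⟩ iff 93^13 ≡ 1 (mod 157), since |⟨99⟩| = 13.
93^13 mod 157 = 1.
Since 1 = 1, 93 lies in the subgroup.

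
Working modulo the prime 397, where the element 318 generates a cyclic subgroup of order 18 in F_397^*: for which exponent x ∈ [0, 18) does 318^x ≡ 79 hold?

Successive powers of 318 modulo 397:
  318^0=1  318^1=318  318^2=286  318^3=35  318^4=14  318^5=85
  318^6=34  318^7=93  318^8=196  318^9=396  318^10=79
So 318^10 ≡ 79 (mod 397), giving x = 10.

10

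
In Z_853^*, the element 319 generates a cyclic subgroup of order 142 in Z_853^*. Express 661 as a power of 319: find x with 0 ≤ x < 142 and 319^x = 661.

15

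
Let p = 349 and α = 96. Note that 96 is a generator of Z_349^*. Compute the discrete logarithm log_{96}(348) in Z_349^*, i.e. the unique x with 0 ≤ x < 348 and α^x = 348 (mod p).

Baby-step giant-step with m = ceil(sqrt(348)) = 19.
Baby table (96^j mod 349 for j=0..18):
  0:1  1:96  2:142  3:21  4:271  5:190  6:92  7:107
  8:151  9:187  10:153  11:30  12:88  13:72  14:281  15:103
  16:116  17:317  18:69
Giant step factor: 96^(-19) ≡ 299 (mod 349).
Scan 348·299^i mod 349 for i = 0, 1, …:
  i=0: 348   i=1: 50   i=2: 292   i=3: 58
  i=4: 241   i=5: 165   i=6: 126   i=7: 331
  i=8: 202   i=9: 21
Match at i=9, j=3: x = 9·19 + 3 = 174.

174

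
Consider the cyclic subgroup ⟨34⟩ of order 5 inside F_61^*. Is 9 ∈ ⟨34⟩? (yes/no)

yes

⟨34⟩ has order 5; its elements mod 61 are {1, 9, 20, 34, 58}.
9 is in this set.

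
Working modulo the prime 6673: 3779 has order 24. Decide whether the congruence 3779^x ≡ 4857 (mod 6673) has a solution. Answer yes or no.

⟨3779⟩ has order 24; its elements mod 6673 are {1, 621, 683, 850, 1393, 1394, 1816, 2137, 2437, 2820, 2894, 2929, 3744, 3779, 3853, 4236, 4536, 4857, 5279, 5280, 5823, 5990, 6052, 6672}.
4857 is in this set.

yes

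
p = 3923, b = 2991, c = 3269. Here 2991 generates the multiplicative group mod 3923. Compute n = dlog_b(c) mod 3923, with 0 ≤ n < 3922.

106

Baby-step giant-step with m = ceil(sqrt(3922)) = 63.
Baby table (2991^j mod 3923 for j=0..62):
  0:1  1:2991  2:1641  3:558  4:1703  5:1619  6:1447  7:908
  8:1112  9:3211  10:597  11:662  12:2850  13:3594  14:634  15:1485
  16:799  17:702  18:877  19:2543  20:3339  21:2914  22:2791  23:3660
  24:1890  25:3870  26:2320  27:3256  28:1810  29:3893  30:499  31:1769
  32:2875  33:3832  34:2429  35:3666  36:221  37:1947  38:1745  39:1705
  40:3678  41:806  42:2024  43:595  44:2526  45:3491  46:2478  47:1151
  48:2170  49:1828  50:2809  51:2576  52:44  53:2145  54:1590  55:1014
  56:395  57:622  58:900  59:722  60:1852  61:56  62:2730
Giant step factor: 2991^(-63) ≡ 353 (mod 3923).
Scan 3269·353^i mod 3923 for i = 0, 1, …:
  i=0: 3269   i=1: 595
Match at i=1, j=43: n = 1·63 + 43 = 106.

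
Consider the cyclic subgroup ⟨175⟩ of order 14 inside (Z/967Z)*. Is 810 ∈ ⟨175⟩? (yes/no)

⟨175⟩ has order 14; its elements mod 967 are {1, 97, 175, 226, 261, 319, 431, 536, 648, 706, 741, 792, 870, 966}.
810 is not in this set.

no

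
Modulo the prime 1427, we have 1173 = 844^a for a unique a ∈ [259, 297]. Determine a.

273

Compute 844^259 mod 1427 = 328, then multiply by 844 repeatedly:
  844^259=328  844^260=1421  844^261=644  844^262=1276  844^263=986
  844^264=243  844^265=1031  844^266=1121  844^267=23  844^268=861
  844^269=341  844^270=977  844^271=1209  844^272=91  844^273=1173
Found 1173 at exponent 273.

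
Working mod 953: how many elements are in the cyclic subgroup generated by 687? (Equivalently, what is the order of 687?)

The order of 687 must divide p − 1 = 952 = 2^3 · 7 · 17.
Divisors: 1, 2, 4, 7, 8, 14, 17, 28, 34, 56, 68, 119, 136, 238, 476, 952.
Check each in increasing order: 687^1 ≡ 687;  687^2 ≡ 234;  687^4 ≡ 435;  687^7 ≡ 496;  687^8 ≡ 531;  687^14 ≡ 142;  687^17 ≡ 427;  687^28 ≡ 151;  687^34 ≡ 306;  687^56 ≡ 882;  687^68 ≡ 242;  687^119 ≡ 617;  687^136 ≡ 431;  687^238 ≡ 442;  687^476 ≡ 952;  687^952 ≡ 1.
Smallest exponent giving 1 is 952.

952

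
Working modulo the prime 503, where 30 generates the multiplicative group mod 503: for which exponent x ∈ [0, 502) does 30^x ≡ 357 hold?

95

Baby-step giant-step with m = ceil(sqrt(502)) = 23.
Baby table (30^j mod 503 for j=0..22):
  0:1  1:30  2:397  3:341  4:170  5:70  6:88  7:125
  8:229  9:331  10:373  11:124  12:199  13:437  14:32  15:457
  16:129  17:349  18:410  19:228  20:301  21:479  22:286
Giant step factor: 30^(-23) ≡ 451 (mod 503).
Scan 357·451^i mod 503 for i = 0, 1, …:
  i=0: 357   i=1: 47   i=2: 71   i=3: 332
  i=4: 341
Match at i=4, j=3: x = 4·23 + 3 = 95.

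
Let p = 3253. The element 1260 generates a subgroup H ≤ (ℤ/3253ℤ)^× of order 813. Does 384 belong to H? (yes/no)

no

384 ∈ ⟨1260⟩ iff 384^813 ≡ 1 (mod 3253), since |⟨1260⟩| = 813.
384^813 mod 3253 = 1655.
Since 1655 ≠ 1, 384 does not lie in the subgroup.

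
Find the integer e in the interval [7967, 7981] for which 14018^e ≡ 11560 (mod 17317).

7972

Compute 14018^7967 mod 17317 = 5576, then multiply by 14018 repeatedly:
  14018^7967=5576  14018^7968=12747  14018^7969=10640  14018^7970=199  14018^7971=1545
  14018^7972=11560
Found 11560 at exponent 7972.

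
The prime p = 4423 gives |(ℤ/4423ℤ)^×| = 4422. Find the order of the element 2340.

1474

The order of 2340 must divide p − 1 = 4422 = 2 · 3 · 11 · 67.
Divisors: 1, 2, 3, 6, 11, 22, 33, 66, 67, 134, 201, 402, 737, 1474, 2211, 4422.
Check each in increasing order: 2340^1 ≡ 2340;  2340^2 ≡ 4349;  2340^3 ≡ 3760;  2340^6 ≡ 1692;  2340^11 ≡ 2040;  2340^22 ≡ 3980;  2340^33 ≡ 2995;  2340^66 ≡ 181;  2340^67 ≡ 3355;  2340^134 ≡ 3913;  2340^201 ≡ 651;  2340^402 ≡ 3616;  2340^737 ≡ 4422;  2340^1474 ≡ 1.
Smallest exponent giving 1 is 1474.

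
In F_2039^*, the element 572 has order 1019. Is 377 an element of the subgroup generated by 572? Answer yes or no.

no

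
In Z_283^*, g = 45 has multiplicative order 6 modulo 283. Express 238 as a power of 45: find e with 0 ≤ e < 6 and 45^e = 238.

Successive powers of 45 modulo 283:
  45^0=1  45^1=45  45^2=44  45^3=282  45^4=238
So 45^4 ≡ 238 (mod 283), giving e = 4.

4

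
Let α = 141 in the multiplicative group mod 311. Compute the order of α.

The order of 141 must divide p − 1 = 310 = 2 · 5 · 31.
Divisors: 1, 2, 5, 10, 31, 62, 155, 310.
Check each in increasing order: 141^1 ≡ 141;  141^2 ≡ 288;  141^5 ≡ 260;  141^10 ≡ 113;  141^31 ≡ 52;  141^62 ≡ 216;  141^155 ≡ 1.
Smallest exponent giving 1 is 155.

155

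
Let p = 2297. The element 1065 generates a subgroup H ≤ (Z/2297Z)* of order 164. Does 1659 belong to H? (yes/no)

no

1659 ∈ ⟨1065⟩ iff 1659^164 ≡ 1 (mod 2297), since |⟨1065⟩| = 164.
1659^164 mod 2297 = 725.
Since 725 ≠ 1, 1659 does not lie in the subgroup.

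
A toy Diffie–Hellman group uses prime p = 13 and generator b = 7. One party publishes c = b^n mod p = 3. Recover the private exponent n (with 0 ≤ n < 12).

8

Successive powers of 7 modulo 13:
  7^0=1  7^1=7  7^2=10  7^3=5  7^4=9  7^5=11
  7^6=12  7^7=6  7^8=3
So 7^8 ≡ 3 (mod 13), giving n = 8.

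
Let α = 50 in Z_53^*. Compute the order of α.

52

The order of 50 must divide p − 1 = 52 = 2^2 · 13.
Divisors: 1, 2, 4, 13, 26, 52.
Check each in increasing order: 50^1 ≡ 50;  50^2 ≡ 9;  50^4 ≡ 28;  50^13 ≡ 23;  50^26 ≡ 52;  50^52 ≡ 1.
Smallest exponent giving 1 is 52.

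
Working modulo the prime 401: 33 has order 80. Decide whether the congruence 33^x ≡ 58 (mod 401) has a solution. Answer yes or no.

no

58 ∈ ⟨33⟩ iff 58^80 ≡ 1 (mod 401), since |⟨33⟩| = 80.
58^80 mod 401 = 72.
Since 72 ≠ 1, 58 does not lie in the subgroup.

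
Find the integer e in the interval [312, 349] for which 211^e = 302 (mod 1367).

337

Compute 211^312 mod 1367 = 1339, then multiply by 211 repeatedly:
  211^312=1339  211^313=927  211^314=116  211^315=1237  211^316=1277
  211^317=148  211^318=1154  211^319=168  211^320=1273  211^321=671
  211^322=780  211^323=540  211^324=479  211^325=1278  211^326=359
  211^327=564  211^328=75  211^329=788  211^330=861  211^331=1227
  211^332=534  211^333=580  211^334=717  211^335=917  211^336=740
  211^337=302
Found 302 at exponent 337.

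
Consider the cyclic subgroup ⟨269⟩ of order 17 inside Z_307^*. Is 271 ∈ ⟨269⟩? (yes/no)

no

⟨269⟩ has order 17; its elements mod 307 are {1, 9, 24, 64, 81, 102, 105, 114, 115, 216, 235, 269, 272, 273, 280, 299, 304}.
271 is not in this set.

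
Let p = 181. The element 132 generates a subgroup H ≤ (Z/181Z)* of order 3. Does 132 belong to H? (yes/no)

yes

⟨132⟩ has order 3; its elements mod 181 are {1, 48, 132}.
132 is in this set.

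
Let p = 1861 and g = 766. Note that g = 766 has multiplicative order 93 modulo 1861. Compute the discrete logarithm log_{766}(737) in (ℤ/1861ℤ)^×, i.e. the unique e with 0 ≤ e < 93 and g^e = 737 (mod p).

78

Baby-step giant-step with m = ceil(sqrt(93)) = 10.
Baby table (766^j mod 1861 for j=0..9):
  0:1  1:766  2:541  3:1264  4:504  5:837  6:958  7:594
  8:920  9:1262
Giant step factor: 766^(-10) ≡ 878 (mod 1861).
Scan 737·878^i mod 1861 for i = 0, 1, …:
  i=0: 737   i=1: 1319   i=2: 540   i=3: 1426
  i=4: 1436   i=5: 911   i=6: 1489   i=7: 920
Match at i=7, j=8: e = 7·10 + 8 = 78.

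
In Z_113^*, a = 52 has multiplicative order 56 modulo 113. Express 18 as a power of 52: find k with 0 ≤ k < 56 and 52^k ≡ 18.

49

Baby-step giant-step with m = ceil(sqrt(56)) = 8.
Baby table (52^j mod 113 for j=0..7):
  0:1  1:52  2:105  3:36  4:64  5:51  6:53  7:44
Giant step factor: 52^(-8) ≡ 109 (mod 113).
Scan 18·109^i mod 113 for i = 0, 1, …:
  i=0: 18   i=1: 41   i=2: 62   i=3: 91
  i=4: 88   i=5: 100   i=6: 52
Match at i=6, j=1: k = 6·8 + 1 = 49.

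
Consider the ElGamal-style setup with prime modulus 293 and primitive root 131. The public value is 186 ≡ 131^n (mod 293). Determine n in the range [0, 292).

24

Baby-step giant-step with m = ceil(sqrt(292)) = 18.
Baby table (131^j mod 293 for j=0..17):
  0:1  1:131  2:167  3:195  4:54  5:42  6:228  7:275
  8:279  9:217  10:6  11:200  12:123  13:291  14:31  15:252
  16:196  17:185
Giant step factor: 131^(-18) ≡ 143 (mod 293).
Scan 186·143^i mod 293 for i = 0, 1, …:
  i=0: 186   i=1: 228
Match at i=1, j=6: n = 1·18 + 6 = 24.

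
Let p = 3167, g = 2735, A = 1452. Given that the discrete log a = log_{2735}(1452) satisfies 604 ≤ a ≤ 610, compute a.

610

Compute 2735^604 mod 3167 = 512, then multiply by 2735 repeatedly:
  2735^604=512  2735^605=506  2735^606=3098  2735^607=1305  2735^608=3133
  2735^609=2020  2735^610=1452
Found 1452 at exponent 610.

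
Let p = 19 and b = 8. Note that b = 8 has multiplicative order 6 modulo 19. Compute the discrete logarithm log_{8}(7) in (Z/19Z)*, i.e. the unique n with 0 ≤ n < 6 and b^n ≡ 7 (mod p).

2

Successive powers of 8 modulo 19:
  8^0=1  8^1=8  8^2=7
So 8^2 ≡ 7 (mod 19), giving n = 2.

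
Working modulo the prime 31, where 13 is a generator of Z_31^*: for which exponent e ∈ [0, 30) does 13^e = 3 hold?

11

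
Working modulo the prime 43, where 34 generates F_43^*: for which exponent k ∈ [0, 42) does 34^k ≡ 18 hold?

25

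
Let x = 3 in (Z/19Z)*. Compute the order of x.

18

The order of 3 must divide p − 1 = 18 = 2 · 3^2.
Divisors: 1, 2, 3, 6, 9, 18.
Check each in increasing order: 3^1 ≡ 3;  3^2 ≡ 9;  3^3 ≡ 8;  3^6 ≡ 7;  3^9 ≡ 18;  3^18 ≡ 1.
Smallest exponent giving 1 is 18.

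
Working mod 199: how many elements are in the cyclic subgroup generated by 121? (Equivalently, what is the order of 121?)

The order of 121 must divide p − 1 = 198 = 2 · 3^2 · 11.
Divisors: 1, 2, 3, 6, 9, 11, 18, 22, 33, 66, 99, 198.
Check each in increasing order: 121^1 ≡ 121;  121^2 ≡ 114;  121^3 ≡ 63;  121^6 ≡ 188;  121^9 ≡ 103;  121^11 ≡ 1.
Smallest exponent giving 1 is 11.

11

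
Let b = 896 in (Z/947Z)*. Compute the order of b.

473

The order of 896 must divide p − 1 = 946 = 2 · 11 · 43.
Divisors: 1, 2, 11, 22, 43, 86, 473, 946.
Check each in increasing order: 896^1 ≡ 896;  896^2 ≡ 707;  896^11 ≡ 58;  896^22 ≡ 523;  896^43 ≡ 133;  896^86 ≡ 643;  896^473 ≡ 1.
Smallest exponent giving 1 is 473.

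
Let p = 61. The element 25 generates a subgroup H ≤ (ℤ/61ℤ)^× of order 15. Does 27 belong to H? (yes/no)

no

⟨25⟩ has order 15; its elements mod 61 are {1, 9, 12, 13, 15, 16, 20, 22, 25, 34, 42, 47, 56, 57, 58}.
27 is not in this set.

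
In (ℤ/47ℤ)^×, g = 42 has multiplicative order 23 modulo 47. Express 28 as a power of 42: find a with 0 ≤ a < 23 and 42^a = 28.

Successive powers of 42 modulo 47:
  42^0=1  42^1=42  42^2=25  42^3=16  42^4=14  42^5=24
  42^6=21  42^7=36  42^8=8  42^9=7  42^10=12  42^11=34
  42^12=18  42^13=4  42^14=27  42^15=6  42^16=17  42^17=9
  42^18=2  42^19=37  42^20=3  42^21=32  42^22=28
So 42^22 ≡ 28 (mod 47), giving a = 22.

22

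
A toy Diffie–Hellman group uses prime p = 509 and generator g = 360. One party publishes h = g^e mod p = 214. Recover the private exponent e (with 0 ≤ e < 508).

355

Baby-step giant-step with m = ceil(sqrt(508)) = 23.
Baby table (360^j mod 509 for j=0..22):
  0:1  1:360  2:314  3:42  4:359  5:463  6:237  7:317
  8:104  9:283  10:80  11:296  12:179  13:306  14:216  15:392
  16:127  17:419  18:176  19:244  20:292  21:266  22:68
Giant step factor: 360^(-23) ≡ 456 (mod 509).
Scan 214·456^i mod 509 for i = 0, 1, …:
  i=0: 214   i=1: 365   i=2: 506   i=3: 159
  i=4: 226   i=5: 238   i=6: 111   i=7: 225
  i=8: 291   i=9: 356     …   i=14: 277
  i=15: 80
Match at i=15, j=10: e = 15·23 + 10 = 355.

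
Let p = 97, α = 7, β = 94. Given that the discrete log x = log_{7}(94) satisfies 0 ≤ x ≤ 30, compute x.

10

Compute 7^0 mod 97 = 1, then multiply by 7 repeatedly:
  7^0=1  7^1=7  7^2=49  7^3=52  7^4=73
  7^5=26  7^6=85  7^7=13  7^8=91  7^9=55
  7^10=94
Found 94 at exponent 10.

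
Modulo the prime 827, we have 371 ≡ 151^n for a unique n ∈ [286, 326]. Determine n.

Compute 151^286 mod 827 = 669, then multiply by 151 repeatedly:
  151^286=669  151^287=125  151^288=681  151^289=283  151^290=556
  151^291=429  151^292=273  151^293=700  151^294=671  151^295=427
  151^296=798  151^297=583  151^298=371
Found 371 at exponent 298.

298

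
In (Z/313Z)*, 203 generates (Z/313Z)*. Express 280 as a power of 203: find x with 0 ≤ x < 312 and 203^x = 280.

Baby-step giant-step with m = ceil(sqrt(312)) = 18.
Baby table (203^j mod 313 for j=0..17):
  0:1  1:203  2:206  3:189  4:181  5:122  6:39  7:92
  8:209  9:172  10:173  11:63  12:269  13:145  14:13  15:135
  16:174  17:266
Giant step factor: 203^(-18) ≡ 114 (mod 313).
Scan 280·114^i mod 313 for i = 0, 1, …:
  i=0: 280   i=1: 307   i=2: 255   i=3: 274
  i=4: 249   i=5: 216   i=6: 210   i=7: 152
  i=8: 113   i=9: 49   i=10: 265   i=11: 162
  i=12: 1
Match at i=12, j=0: x = 12·18 + 0 = 216.

216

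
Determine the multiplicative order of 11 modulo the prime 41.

40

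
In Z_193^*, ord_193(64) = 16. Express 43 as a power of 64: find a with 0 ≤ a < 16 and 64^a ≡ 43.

2

Successive powers of 64 modulo 193:
  64^0=1  64^1=64  64^2=43
So 64^2 ≡ 43 (mod 193), giving a = 2.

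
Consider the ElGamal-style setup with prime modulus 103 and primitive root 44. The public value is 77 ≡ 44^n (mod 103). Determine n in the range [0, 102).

Baby-step giant-step with m = ceil(sqrt(102)) = 11.
Baby table (44^j mod 103 for j=0..10):
  0:1  1:44  2:82  3:3  4:29  5:40  6:9  7:87
  8:17  9:27  10:55
Giant step factor: 44^(-11) ≡ 101 (mod 103).
Scan 77·101^i mod 103 for i = 0, 1, …:
  i=0: 77   i=1: 52   i=2: 102   i=3: 2
  i=4: 99   i=5: 8   i=6: 87
Match at i=6, j=7: n = 6·11 + 7 = 73.

73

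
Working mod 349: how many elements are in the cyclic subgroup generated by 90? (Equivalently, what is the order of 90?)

The order of 90 must divide p − 1 = 348 = 2^2 · 3 · 29.
Divisors: 1, 2, 3, 4, 6, 12, 29, 58, 87, 116, 174, 348.
Check each in increasing order: 90^1 ≡ 90;  90^2 ≡ 73;  90^3 ≡ 288;  90^4 ≡ 94;  90^6 ≡ 231;  90^12 ≡ 313;  90^29 ≡ 325;  90^58 ≡ 227;  90^87 ≡ 136;  90^116 ≡ 226;  90^174 ≡ 348;  90^348 ≡ 1.
Smallest exponent giving 1 is 348.

348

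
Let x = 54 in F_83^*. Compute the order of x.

82

The order of 54 must divide p − 1 = 82 = 2 · 41.
Divisors: 1, 2, 41, 82.
Check each in increasing order: 54^1 ≡ 54;  54^2 ≡ 11;  54^41 ≡ 82;  54^82 ≡ 1.
Smallest exponent giving 1 is 82.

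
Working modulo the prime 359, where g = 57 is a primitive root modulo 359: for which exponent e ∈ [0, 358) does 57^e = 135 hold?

Baby-step giant-step with m = ceil(sqrt(358)) = 19.
Baby table (57^j mod 359 for j=0..18):
  0:1  1:57  2:18  3:308  4:324  5:159  6:88  7:349
  8:148  9:179  10:151  11:350  12:205  13:197  14:100  15:315
  16:5  17:285  18:90
Giant step factor: 57^(-19) ≡ 252 (mod 359).
Scan 135·252^i mod 359 for i = 0, 1, …:
  i=0: 135   i=1: 274   i=2: 120   i=3: 84
  i=4: 346   i=5: 314   i=6: 148
Match at i=6, j=8: e = 6·19 + 8 = 122.

122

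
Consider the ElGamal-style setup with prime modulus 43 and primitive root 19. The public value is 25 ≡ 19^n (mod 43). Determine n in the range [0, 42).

Baby-step giant-step with m = ceil(sqrt(42)) = 7.
Baby table (19^j mod 43 for j=0..6):
  0:1  1:19  2:17  3:22  4:31  5:30  6:11
Giant step factor: 19^(-7) ≡ 7 (mod 43).
Scan 25·7^i mod 43 for i = 0, 1, …:
  i=0: 25   i=1: 3   i=2: 21   i=3: 18
  i=4: 40   i=5: 22
Match at i=5, j=3: n = 5·7 + 3 = 38.

38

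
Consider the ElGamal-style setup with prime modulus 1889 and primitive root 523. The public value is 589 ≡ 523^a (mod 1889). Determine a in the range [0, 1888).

1402

Baby-step giant-step with m = ceil(sqrt(1888)) = 44.
Baby table (523^j mod 1889 for j=0..43):
  0:1  1:523  2:1513  3:1697  4:1590  5:410  6:973  7:738
  8:618  9:195  10:1868  11:351  12:340  13:254  14:612  15:835
  16:346  17:1503  18:245  19:1572  20:441  21:185  22:416  23:333
  24:371  25:1355  26:290  27:550  28:522  29:990  30:184  31:1782
  32:709  33:563  34:1654  35:1769  36:1466  37:1673  38:372  39:1878
  40:1803  41:358  42:223  43:1400
Giant step factor: 523^(-44) ≡ 1809 (mod 1889).
Scan 589·1809^i mod 1889 for i = 0, 1, …:
  i=0: 589   i=1: 105   i=2: 1045   i=3: 1405
  i=4: 940   i=5: 360   i=6: 1424   i=7: 1309
  i=8: 1064   i=9: 1774     …   i=30: 1601
  i=31: 372
Match at i=31, j=38: a = 31·44 + 38 = 1402.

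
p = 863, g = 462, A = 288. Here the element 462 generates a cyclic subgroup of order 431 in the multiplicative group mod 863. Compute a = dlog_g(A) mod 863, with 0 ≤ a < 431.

52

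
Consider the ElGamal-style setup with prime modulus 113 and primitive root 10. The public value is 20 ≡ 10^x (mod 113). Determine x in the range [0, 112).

53

Baby-step giant-step with m = ceil(sqrt(112)) = 11.
Baby table (10^j mod 113 for j=0..10):
  0:1  1:10  2:100  3:96  4:56  5:108  6:63  7:65
  8:85  9:59  10:25
Giant step factor: 10^(-11) ≡ 33 (mod 113).
Scan 20·33^i mod 113 for i = 0, 1, …:
  i=0: 20   i=1: 95   i=2: 84   i=3: 60
  i=4: 59
Match at i=4, j=9: x = 4·11 + 9 = 53.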